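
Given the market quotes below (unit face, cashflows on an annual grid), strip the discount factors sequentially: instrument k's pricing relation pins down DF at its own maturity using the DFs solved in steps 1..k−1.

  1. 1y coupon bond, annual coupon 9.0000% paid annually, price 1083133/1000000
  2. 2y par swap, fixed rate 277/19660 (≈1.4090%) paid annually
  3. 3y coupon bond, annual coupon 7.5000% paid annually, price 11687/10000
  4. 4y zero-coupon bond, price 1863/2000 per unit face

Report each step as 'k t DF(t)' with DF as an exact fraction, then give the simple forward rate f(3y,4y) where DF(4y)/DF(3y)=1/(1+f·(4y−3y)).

step 1 [1y] bond c/1=9/100: DF=(1083133/1000000 − 9/100·(0))/(1+9/100) = 9937/10000 ≈ 0.993700
step 2 [2y] swap r/1=277/19660: DF=(1 − 277/19660·(0.993700))/(1+277/19660) = 9723/10000 ≈ 0.972300
step 3 [3y] bond c/1=3/40: DF=(11687/10000 − 3/40·(0.993700+0.972300))/(1+3/40) = 19/20 ≈ 0.950000
step 4 [4y] zero: DF = P = 1863/2000 ≈ 0.931500

1 1 9937/10000
2 2 9723/10000
3 3 19/20
4 4 1863/2000
f(3y,4y) = ((19/20)/(1863/2000) − 1)/(1) = 37/1863 ≈ 1.9860%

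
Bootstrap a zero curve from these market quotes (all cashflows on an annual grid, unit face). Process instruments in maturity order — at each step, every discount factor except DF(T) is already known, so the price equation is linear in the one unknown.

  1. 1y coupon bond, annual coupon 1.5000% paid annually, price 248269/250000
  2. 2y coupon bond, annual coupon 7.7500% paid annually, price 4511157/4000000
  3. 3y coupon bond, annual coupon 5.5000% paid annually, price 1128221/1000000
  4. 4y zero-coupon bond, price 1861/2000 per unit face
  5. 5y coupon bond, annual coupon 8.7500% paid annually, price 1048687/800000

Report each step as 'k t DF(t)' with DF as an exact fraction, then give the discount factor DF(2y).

step 1 [1y] bond c/1=3/200: DF=(248269/250000 − 3/200·(0))/(1+3/200) = 1223/1250 ≈ 0.978400
step 2 [2y] bond c/1=31/400: DF=(4511157/4000000 − 31/400·(0.978400))/(1+31/400) = 9763/10000 ≈ 0.976300
step 3 [3y] bond c/1=11/200: DF=(1128221/1000000 − 11/200·(0.978400+0.976300))/(1+11/200) = 387/400 ≈ 0.967500
step 4 [4y] zero: DF = P = 1861/2000 ≈ 0.930500
step 5 [5y] bond c/1=7/80: DF=(1048687/800000 − 7/80·(0.978400+0.976300+0.967500+0.930500))/(1+7/80) = 4477/5000 ≈ 0.895400

1 1 1223/1250
2 2 9763/10000
3 3 387/400
4 4 1861/2000
5 5 4477/5000
DF(2y) = 9763/10000 ≈ 0.976300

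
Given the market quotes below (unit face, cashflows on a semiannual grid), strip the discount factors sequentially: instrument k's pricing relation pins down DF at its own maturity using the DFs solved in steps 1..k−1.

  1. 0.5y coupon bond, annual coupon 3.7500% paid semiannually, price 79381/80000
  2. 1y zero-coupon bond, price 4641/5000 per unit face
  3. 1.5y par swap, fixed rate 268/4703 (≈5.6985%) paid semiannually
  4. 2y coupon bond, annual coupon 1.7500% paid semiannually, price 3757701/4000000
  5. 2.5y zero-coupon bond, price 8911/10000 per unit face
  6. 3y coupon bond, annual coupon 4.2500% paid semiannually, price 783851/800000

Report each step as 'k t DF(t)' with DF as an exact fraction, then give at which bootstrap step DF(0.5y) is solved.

step 1 [0.5y] bond c/2=3/160: DF=(79381/80000 − 3/160·(0))/(1+3/160) = 487/500 ≈ 0.974000
step 2 [1y] zero: DF = P = 4641/5000 ≈ 0.928200
step 3 [1.5y] swap r/2=134/4703: DF=(1 − 134/4703·(0.974000+0.928200))/(1+134/4703) = 2299/2500 ≈ 0.919600
step 4 [2y] bond c/2=7/800: DF=(3757701/4000000 − 7/800·(0.974000+0.928200+0.919600))/(1+7/800) = 2267/2500 ≈ 0.906800
step 5 [2.5y] zero: DF = P = 8911/10000 ≈ 0.891100
step 6 [3y] bond c/2=17/800: DF=(783851/800000 − 17/800·(0.974000+0.928200+0.919600+0.906800+0.891100))/(1+17/800) = 8633/10000 ≈ 0.863300

1 1/2 487/500
2 1 4641/5000
3 3/2 2299/2500
4 2 2267/2500
5 5/2 8911/10000
6 3 8633/10000
DF(0.5y) is solved at step 1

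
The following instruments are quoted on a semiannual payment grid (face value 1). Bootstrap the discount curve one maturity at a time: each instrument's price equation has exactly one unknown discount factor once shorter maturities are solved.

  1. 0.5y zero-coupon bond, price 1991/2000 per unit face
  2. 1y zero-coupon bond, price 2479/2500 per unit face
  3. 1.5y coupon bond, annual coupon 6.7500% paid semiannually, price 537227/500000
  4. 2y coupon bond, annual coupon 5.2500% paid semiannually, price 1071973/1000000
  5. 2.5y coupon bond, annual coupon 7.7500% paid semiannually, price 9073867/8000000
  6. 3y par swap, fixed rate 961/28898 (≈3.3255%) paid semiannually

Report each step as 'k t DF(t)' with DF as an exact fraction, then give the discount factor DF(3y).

1 1/2 1991/2000
2 1 2479/2500
3 3/2 1949/2000
4 2 1211/1250
5 5/2 9453/10000
6 3 9039/10000
DF(3y) = 9039/10000 ≈ 0.903900

step 1 [0.5y] zero: DF = P = 1991/2000 ≈ 0.995500
step 2 [1y] zero: DF = P = 2479/2500 ≈ 0.991600
step 3 [1.5y] bond c/2=27/800: DF=(537227/500000 − 27/800·(0.995500+0.991600))/(1+27/800) = 1949/2000 ≈ 0.974500
step 4 [2y] bond c/2=21/800: DF=(1071973/1000000 − 21/800·(0.995500+0.991600+0.974500))/(1+21/800) = 1211/1250 ≈ 0.968800
step 5 [2.5y] bond c/2=31/800: DF=(9073867/8000000 − 31/800·(0.995500+0.991600+0.974500+0.968800))/(1+31/800) = 9453/10000 ≈ 0.945300
step 6 [3y] swap r/2=961/57796: DF=(1 − 961/57796·(0.995500+0.991600+0.974500+0.968800+0.945300))/(1+961/57796) = 9039/10000 ≈ 0.903900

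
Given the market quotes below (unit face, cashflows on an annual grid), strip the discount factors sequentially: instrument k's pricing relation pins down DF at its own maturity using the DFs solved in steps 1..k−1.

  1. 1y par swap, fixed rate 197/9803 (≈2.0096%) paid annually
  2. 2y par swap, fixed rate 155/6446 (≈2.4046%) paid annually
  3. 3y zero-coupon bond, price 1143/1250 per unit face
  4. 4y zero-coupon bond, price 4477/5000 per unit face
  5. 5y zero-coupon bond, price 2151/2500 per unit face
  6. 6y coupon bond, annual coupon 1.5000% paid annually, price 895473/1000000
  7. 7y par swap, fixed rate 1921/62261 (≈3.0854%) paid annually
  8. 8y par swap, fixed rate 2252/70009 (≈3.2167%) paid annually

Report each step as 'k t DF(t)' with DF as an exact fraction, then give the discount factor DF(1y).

step 1 [1y] swap r/1=197/9803: DF=(1 − 197/9803·(0))/(1+197/9803) = 9803/10000 ≈ 0.980300
step 2 [2y] swap r/1=155/6446: DF=(1 − 155/6446·(0.980300))/(1+155/6446) = 1907/2000 ≈ 0.953500
step 3 [3y] zero: DF = P = 1143/1250 ≈ 0.914400
step 4 [4y] zero: DF = P = 4477/5000 ≈ 0.895400
step 5 [5y] zero: DF = P = 2151/2500 ≈ 0.860400
step 6 [6y] bond c/1=3/200: DF=(895473/1000000 − 3/200·(0.980300+0.953500+0.914400+0.895400+0.860400))/(1+3/200) = 4071/5000 ≈ 0.814200
step 7 [7y] swap r/1=1921/62261: DF=(1 − 1921/62261·(0.980300+0.953500+0.914400+0.895400+0.860400+0.814200))/(1+1921/62261) = 8079/10000 ≈ 0.807900
step 8 [8y] swap r/1=2252/70009: DF=(1 − 2252/70009·(0.980300+0.953500+0.914400+0.895400+0.860400+0.814200+0.807900))/(1+2252/70009) = 1937/2500 ≈ 0.774800

1 1 9803/10000
2 2 1907/2000
3 3 1143/1250
4 4 4477/5000
5 5 2151/2500
6 6 4071/5000
7 7 8079/10000
8 8 1937/2500
DF(1y) = 9803/10000 ≈ 0.980300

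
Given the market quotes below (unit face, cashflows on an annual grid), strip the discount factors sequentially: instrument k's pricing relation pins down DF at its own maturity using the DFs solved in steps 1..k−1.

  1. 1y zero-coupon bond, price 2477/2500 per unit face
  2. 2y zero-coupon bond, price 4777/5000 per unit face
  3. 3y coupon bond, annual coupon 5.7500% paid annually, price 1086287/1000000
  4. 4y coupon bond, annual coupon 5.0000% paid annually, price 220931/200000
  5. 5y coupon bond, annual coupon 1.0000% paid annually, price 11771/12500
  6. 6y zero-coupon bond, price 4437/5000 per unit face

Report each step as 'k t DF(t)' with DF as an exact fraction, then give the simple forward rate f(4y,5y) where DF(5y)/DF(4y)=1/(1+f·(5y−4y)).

step 1 [1y] zero: DF = P = 2477/2500 ≈ 0.990800
step 2 [2y] zero: DF = P = 4777/5000 ≈ 0.955400
step 3 [3y] bond c/1=23/400: DF=(1086287/1000000 − 23/400·(0.990800+0.955400))/(1+23/400) = 4607/5000 ≈ 0.921400
step 4 [4y] bond c/1=1/20: DF=(220931/200000 − 1/20·(0.990800+0.955400+0.921400))/(1+1/20) = 1831/2000 ≈ 0.915500
step 5 [5y] bond c/1=1/100: DF=(11771/12500 − 1/100·(0.990800+0.955400+0.921400+0.915500))/(1+1/100) = 8949/10000 ≈ 0.894900
step 6 [6y] zero: DF = P = 4437/5000 ≈ 0.887400

1 1 2477/2500
2 2 4777/5000
3 3 4607/5000
4 4 1831/2000
5 5 8949/10000
6 6 4437/5000
f(4y,5y) = ((1831/2000)/(8949/10000) − 1)/(1) = 206/8949 ≈ 2.3019%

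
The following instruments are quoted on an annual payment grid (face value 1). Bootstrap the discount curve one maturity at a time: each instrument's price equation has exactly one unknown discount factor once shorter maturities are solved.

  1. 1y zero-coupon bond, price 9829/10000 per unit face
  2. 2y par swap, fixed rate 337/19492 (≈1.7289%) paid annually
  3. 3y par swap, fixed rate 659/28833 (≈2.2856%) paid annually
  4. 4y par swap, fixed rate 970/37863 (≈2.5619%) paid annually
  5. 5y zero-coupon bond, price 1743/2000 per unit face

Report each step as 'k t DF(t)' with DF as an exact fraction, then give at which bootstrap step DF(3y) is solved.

1 1 9829/10000
2 2 9663/10000
3 3 9341/10000
4 4 903/1000
5 5 1743/2000
DF(3y) is solved at step 3

step 1 [1y] zero: DF = P = 9829/10000 ≈ 0.982900
step 2 [2y] swap r/1=337/19492: DF=(1 − 337/19492·(0.982900))/(1+337/19492) = 9663/10000 ≈ 0.966300
step 3 [3y] swap r/1=659/28833: DF=(1 − 659/28833·(0.982900+0.966300))/(1+659/28833) = 9341/10000 ≈ 0.934100
step 4 [4y] swap r/1=970/37863: DF=(1 − 970/37863·(0.982900+0.966300+0.934100))/(1+970/37863) = 903/1000 ≈ 0.903000
step 5 [5y] zero: DF = P = 1743/2000 ≈ 0.871500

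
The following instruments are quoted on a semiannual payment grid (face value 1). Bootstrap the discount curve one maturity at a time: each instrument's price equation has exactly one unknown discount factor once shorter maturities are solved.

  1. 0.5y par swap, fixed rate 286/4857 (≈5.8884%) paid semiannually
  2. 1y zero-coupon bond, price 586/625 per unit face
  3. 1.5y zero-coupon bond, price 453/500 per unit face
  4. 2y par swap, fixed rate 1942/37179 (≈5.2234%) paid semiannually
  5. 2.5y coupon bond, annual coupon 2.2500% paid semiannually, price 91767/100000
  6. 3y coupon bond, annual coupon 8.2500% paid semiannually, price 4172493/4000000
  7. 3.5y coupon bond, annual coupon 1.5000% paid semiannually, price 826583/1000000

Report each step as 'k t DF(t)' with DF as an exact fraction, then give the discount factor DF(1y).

1 1/2 4857/5000
2 1 586/625
3 3/2 453/500
4 2 9029/10000
5 5/2 8661/10000
6 3 4101/5000
7 7/2 3901/5000
DF(1y) = 586/625 ≈ 0.937600

step 1 [0.5y] swap r/2=143/4857: DF=(1 − 143/4857·(0))/(1+143/4857) = 4857/5000 ≈ 0.971400
step 2 [1y] zero: DF = P = 586/625 ≈ 0.937600
step 3 [1.5y] zero: DF = P = 453/500 ≈ 0.906000
step 4 [2y] swap r/2=971/37179: DF=(1 − 971/37179·(0.971400+0.937600+0.906000))/(1+971/37179) = 9029/10000 ≈ 0.902900
step 5 [2.5y] bond c/2=9/800: DF=(91767/100000 − 9/800·(0.971400+0.937600+0.906000+0.902900))/(1+9/800) = 8661/10000 ≈ 0.866100
step 6 [3y] bond c/2=33/800: DF=(4172493/4000000 − 33/800·(0.971400+0.937600+0.906000+0.902900+0.866100))/(1+33/800) = 4101/5000 ≈ 0.820200
step 7 [3.5y] bond c/2=3/400: DF=(826583/1000000 − 3/400·(0.971400+0.937600+0.906000+0.902900+0.866100+0.820200))/(1+3/400) = 3901/5000 ≈ 0.780200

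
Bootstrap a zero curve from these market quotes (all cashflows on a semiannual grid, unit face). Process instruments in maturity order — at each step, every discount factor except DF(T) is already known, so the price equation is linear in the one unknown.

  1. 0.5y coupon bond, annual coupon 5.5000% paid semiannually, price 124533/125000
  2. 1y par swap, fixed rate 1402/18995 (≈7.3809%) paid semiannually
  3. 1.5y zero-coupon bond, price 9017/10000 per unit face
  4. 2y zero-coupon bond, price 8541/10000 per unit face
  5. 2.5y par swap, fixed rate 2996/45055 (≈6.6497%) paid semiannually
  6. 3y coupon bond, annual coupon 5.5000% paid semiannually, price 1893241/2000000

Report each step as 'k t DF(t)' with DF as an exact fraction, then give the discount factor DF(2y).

step 1 [0.5y] bond c/2=11/400: DF=(124533/125000 − 11/400·(0))/(1+11/400) = 606/625 ≈ 0.969600
step 2 [1y] swap r/2=701/18995: DF=(1 − 701/18995·(0.969600))/(1+701/18995) = 9299/10000 ≈ 0.929900
step 3 [1.5y] zero: DF = P = 9017/10000 ≈ 0.901700
step 4 [2y] zero: DF = P = 8541/10000 ≈ 0.854100
step 5 [2.5y] swap r/2=1498/45055: DF=(1 − 1498/45055·(0.969600+0.929900+0.901700+0.854100))/(1+1498/45055) = 4251/5000 ≈ 0.850200
step 6 [3y] bond c/2=11/400: DF=(1893241/2000000 − 11/400·(0.969600+0.929900+0.901700+0.854100+0.850200))/(1+11/400) = 8007/10000 ≈ 0.800700

1 1/2 606/625
2 1 9299/10000
3 3/2 9017/10000
4 2 8541/10000
5 5/2 4251/5000
6 3 8007/10000
DF(2y) = 8541/10000 ≈ 0.854100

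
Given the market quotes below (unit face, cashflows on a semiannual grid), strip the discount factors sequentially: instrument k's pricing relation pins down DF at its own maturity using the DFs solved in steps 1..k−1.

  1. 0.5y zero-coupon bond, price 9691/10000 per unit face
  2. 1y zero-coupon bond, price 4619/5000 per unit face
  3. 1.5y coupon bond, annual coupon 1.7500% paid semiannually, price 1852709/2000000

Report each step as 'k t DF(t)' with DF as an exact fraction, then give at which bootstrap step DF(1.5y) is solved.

1 1/2 9691/10000
2 1 4619/5000
3 3/2 9019/10000
DF(1.5y) is solved at step 3

step 1 [0.5y] zero: DF = P = 9691/10000 ≈ 0.969100
step 2 [1y] zero: DF = P = 4619/5000 ≈ 0.923800
step 3 [1.5y] bond c/2=7/800: DF=(1852709/2000000 − 7/800·(0.969100+0.923800))/(1+7/800) = 9019/10000 ≈ 0.901900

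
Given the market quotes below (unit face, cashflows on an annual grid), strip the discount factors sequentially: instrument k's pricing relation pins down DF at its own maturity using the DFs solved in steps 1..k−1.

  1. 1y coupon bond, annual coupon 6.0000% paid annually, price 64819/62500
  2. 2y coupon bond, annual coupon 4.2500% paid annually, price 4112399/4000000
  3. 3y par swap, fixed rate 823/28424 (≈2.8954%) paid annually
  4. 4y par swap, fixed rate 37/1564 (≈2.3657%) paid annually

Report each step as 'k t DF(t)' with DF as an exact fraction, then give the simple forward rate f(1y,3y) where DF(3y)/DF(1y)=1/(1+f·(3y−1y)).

step 1 [1y] bond c/1=3/50: DF=(64819/62500 − 3/50·(0))/(1+3/50) = 1223/1250 ≈ 0.978400
step 2 [2y] bond c/1=17/400: DF=(4112399/4000000 − 17/400·(0.978400))/(1+17/400) = 9463/10000 ≈ 0.946300
step 3 [3y] swap r/1=823/28424: DF=(1 − 823/28424·(0.978400+0.946300))/(1+823/28424) = 9177/10000 ≈ 0.917700
step 4 [4y] swap r/1=37/1564: DF=(1 − 37/1564·(0.978400+0.946300+0.917700))/(1+37/1564) = 1139/1250 ≈ 0.911200

1 1 1223/1250
2 2 9463/10000
3 3 9177/10000
4 4 1139/1250
f(1y,3y) = ((1223/1250)/(9177/10000) − 1)/(2) = 607/18354 ≈ 3.3072%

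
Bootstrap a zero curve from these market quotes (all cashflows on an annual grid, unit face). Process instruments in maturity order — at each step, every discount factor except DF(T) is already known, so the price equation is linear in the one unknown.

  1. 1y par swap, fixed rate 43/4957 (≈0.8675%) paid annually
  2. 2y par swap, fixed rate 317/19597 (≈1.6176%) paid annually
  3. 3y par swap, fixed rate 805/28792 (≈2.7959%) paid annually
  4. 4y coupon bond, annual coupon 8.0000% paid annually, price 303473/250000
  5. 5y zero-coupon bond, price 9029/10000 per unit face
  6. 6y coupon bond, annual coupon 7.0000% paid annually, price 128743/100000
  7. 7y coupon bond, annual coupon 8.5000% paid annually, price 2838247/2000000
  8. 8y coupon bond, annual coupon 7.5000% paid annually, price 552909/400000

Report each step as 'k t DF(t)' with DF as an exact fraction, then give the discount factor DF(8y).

step 1 [1y] swap r/1=43/4957: DF=(1 − 43/4957·(0))/(1+43/4957) = 4957/5000 ≈ 0.991400
step 2 [2y] swap r/1=317/19597: DF=(1 − 317/19597·(0.991400))/(1+317/19597) = 9683/10000 ≈ 0.968300
step 3 [3y] swap r/1=805/28792: DF=(1 − 805/28792·(0.991400+0.968300))/(1+805/28792) = 1839/2000 ≈ 0.919500
step 4 [4y] bond c/1=2/25: DF=(303473/250000 − 2/25·(0.991400+0.968300+0.919500))/(1+2/25) = 9107/10000 ≈ 0.910700
step 5 [5y] zero: DF = P = 9029/10000 ≈ 0.902900
step 6 [6y] bond c/1=7/100: DF=(128743/100000 − 7/100·(0.991400+0.968300+0.919500+0.910700+0.902900))/(1+7/100) = 4481/5000 ≈ 0.896200
step 7 [7y] bond c/1=17/200: DF=(2838247/2000000 − 17/200·(0.991400+0.968300+0.919500+0.910700+0.902900+0.896200))/(1+17/200) = 8701/10000 ≈ 0.870100
step 8 [8y] bond c/1=3/40: DF=(552909/400000 − 3/40·(0.991400+0.968300+0.919500+0.910700+0.902900+0.896200+0.870100))/(1+3/40) = 522/625 ≈ 0.835200

1 1 4957/5000
2 2 9683/10000
3 3 1839/2000
4 4 9107/10000
5 5 9029/10000
6 6 4481/5000
7 7 8701/10000
8 8 522/625
DF(8y) = 522/625 ≈ 0.835200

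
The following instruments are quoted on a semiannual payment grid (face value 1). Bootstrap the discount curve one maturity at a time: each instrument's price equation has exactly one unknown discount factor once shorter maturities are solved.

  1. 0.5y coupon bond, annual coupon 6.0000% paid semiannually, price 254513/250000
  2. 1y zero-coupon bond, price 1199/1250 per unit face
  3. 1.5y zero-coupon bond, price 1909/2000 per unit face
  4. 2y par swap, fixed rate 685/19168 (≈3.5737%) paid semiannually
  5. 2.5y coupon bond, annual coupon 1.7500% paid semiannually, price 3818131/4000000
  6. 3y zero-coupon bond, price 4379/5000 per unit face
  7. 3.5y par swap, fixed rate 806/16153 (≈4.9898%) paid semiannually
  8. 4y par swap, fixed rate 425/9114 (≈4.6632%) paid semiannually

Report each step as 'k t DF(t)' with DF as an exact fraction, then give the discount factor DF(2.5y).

1 1/2 2471/2500
2 1 1199/1250
3 3/2 1909/2000
4 2 1863/2000
5 5/2 913/1000
6 3 4379/5000
7 7/2 2097/2500
8 4 83/100
DF(2.5y) = 913/1000 ≈ 0.913000

step 1 [0.5y] bond c/2=3/100: DF=(254513/250000 − 3/100·(0))/(1+3/100) = 2471/2500 ≈ 0.988400
step 2 [1y] zero: DF = P = 1199/1250 ≈ 0.959200
step 3 [1.5y] zero: DF = P = 1909/2000 ≈ 0.954500
step 4 [2y] swap r/2=685/38336: DF=(1 − 685/38336·(0.988400+0.959200+0.954500))/(1+685/38336) = 1863/2000 ≈ 0.931500
step 5 [2.5y] bond c/2=7/800: DF=(3818131/4000000 − 7/800·(0.988400+0.959200+0.954500+0.931500))/(1+7/800) = 913/1000 ≈ 0.913000
step 6 [3y] zero: DF = P = 4379/5000 ≈ 0.875800
step 7 [3.5y] swap r/2=403/16153: DF=(1 − 403/16153·(0.988400+0.959200+0.954500+0.931500+0.913000+0.875800))/(1+403/16153) = 2097/2500 ≈ 0.838800
step 8 [4y] swap r/2=425/18228: DF=(1 − 425/18228·(0.988400+0.959200+0.954500+0.931500+0.913000+0.875800+0.838800))/(1+425/18228) = 83/100 ≈ 0.830000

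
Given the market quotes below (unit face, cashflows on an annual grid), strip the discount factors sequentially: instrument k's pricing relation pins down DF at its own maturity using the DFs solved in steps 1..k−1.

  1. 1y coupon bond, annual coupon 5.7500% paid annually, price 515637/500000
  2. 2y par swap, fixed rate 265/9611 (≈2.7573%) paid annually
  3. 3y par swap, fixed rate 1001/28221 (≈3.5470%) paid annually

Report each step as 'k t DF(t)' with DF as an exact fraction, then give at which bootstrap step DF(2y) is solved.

1 1 1219/1250
2 2 947/1000
3 3 8999/10000
DF(2y) is solved at step 2

step 1 [1y] bond c/1=23/400: DF=(515637/500000 − 23/400·(0))/(1+23/400) = 1219/1250 ≈ 0.975200
step 2 [2y] swap r/1=265/9611: DF=(1 − 265/9611·(0.975200))/(1+265/9611) = 947/1000 ≈ 0.947000
step 3 [3y] swap r/1=1001/28221: DF=(1 − 1001/28221·(0.975200+0.947000))/(1+1001/28221) = 8999/10000 ≈ 0.899900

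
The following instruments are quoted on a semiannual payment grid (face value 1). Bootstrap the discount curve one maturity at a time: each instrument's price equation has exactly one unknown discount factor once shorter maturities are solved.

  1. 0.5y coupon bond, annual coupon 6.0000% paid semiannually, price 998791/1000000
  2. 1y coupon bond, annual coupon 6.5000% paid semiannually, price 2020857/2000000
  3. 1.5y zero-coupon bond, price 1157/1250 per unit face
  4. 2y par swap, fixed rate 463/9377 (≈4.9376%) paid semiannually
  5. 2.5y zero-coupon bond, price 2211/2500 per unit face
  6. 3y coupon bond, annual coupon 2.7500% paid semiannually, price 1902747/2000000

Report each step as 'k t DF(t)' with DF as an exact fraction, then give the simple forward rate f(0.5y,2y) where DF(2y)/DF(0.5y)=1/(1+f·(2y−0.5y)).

1 1/2 9697/10000
2 1 9481/10000
3 3/2 1157/1250
4 2 4537/5000
5 5/2 2211/2500
6 3 2189/2500
f(0.5y,2y) = ((9697/10000)/(4537/5000) − 1)/(3/2) = 623/13611 ≈ 4.5772%

step 1 [0.5y] bond c/2=3/100: DF=(998791/1000000 − 3/100·(0))/(1+3/100) = 9697/10000 ≈ 0.969700
step 2 [1y] bond c/2=13/400: DF=(2020857/2000000 − 13/400·(0.969700))/(1+13/400) = 9481/10000 ≈ 0.948100
step 3 [1.5y] zero: DF = P = 1157/1250 ≈ 0.925600
step 4 [2y] swap r/2=463/18754: DF=(1 − 463/18754·(0.969700+0.948100+0.925600))/(1+463/18754) = 4537/5000 ≈ 0.907400
step 5 [2.5y] zero: DF = P = 2211/2500 ≈ 0.884400
step 6 [3y] bond c/2=11/800: DF=(1902747/2000000 − 11/800·(0.969700+0.948100+0.925600+0.907400+0.884400))/(1+11/800) = 2189/2500 ≈ 0.875600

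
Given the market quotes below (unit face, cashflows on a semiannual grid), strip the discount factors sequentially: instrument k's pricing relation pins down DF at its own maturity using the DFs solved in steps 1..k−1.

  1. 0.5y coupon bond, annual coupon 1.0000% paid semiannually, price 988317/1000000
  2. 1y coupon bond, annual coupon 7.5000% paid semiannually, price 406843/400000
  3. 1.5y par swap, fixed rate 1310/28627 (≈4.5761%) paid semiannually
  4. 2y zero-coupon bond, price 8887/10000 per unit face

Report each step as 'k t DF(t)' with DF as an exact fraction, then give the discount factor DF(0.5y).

step 1 [0.5y] bond c/2=1/200: DF=(988317/1000000 − 1/200·(0))/(1+1/200) = 4917/5000 ≈ 0.983400
step 2 [1y] bond c/2=3/80: DF=(406843/400000 − 3/80·(0.983400))/(1+3/80) = 1181/1250 ≈ 0.944800
step 3 [1.5y] swap r/2=655/28627: DF=(1 − 655/28627·(0.983400+0.944800))/(1+655/28627) = 1869/2000 ≈ 0.934500
step 4 [2y] zero: DF = P = 8887/10000 ≈ 0.888700

1 1/2 4917/5000
2 1 1181/1250
3 3/2 1869/2000
4 2 8887/10000
DF(0.5y) = 4917/5000 ≈ 0.983400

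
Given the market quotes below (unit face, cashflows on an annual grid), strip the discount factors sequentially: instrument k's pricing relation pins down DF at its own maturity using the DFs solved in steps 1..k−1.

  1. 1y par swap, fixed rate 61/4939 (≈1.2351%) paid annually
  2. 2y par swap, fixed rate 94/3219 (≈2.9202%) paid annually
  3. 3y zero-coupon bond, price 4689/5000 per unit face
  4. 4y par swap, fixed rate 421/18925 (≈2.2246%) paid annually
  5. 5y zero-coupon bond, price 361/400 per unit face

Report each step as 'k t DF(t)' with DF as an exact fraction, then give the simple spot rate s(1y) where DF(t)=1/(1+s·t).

1 1 4939/5000
2 2 2359/2500
3 3 4689/5000
4 4 4579/5000
5 5 361/400
s(1y) = (1/(4939/5000) − 1)/(1) = 61/4939 ≈ 1.2351%

step 1 [1y] swap r/1=61/4939: DF=(1 − 61/4939·(0))/(1+61/4939) = 4939/5000 ≈ 0.987800
step 2 [2y] swap r/1=94/3219: DF=(1 − 94/3219·(0.987800))/(1+94/3219) = 2359/2500 ≈ 0.943600
step 3 [3y] zero: DF = P = 4689/5000 ≈ 0.937800
step 4 [4y] swap r/1=421/18925: DF=(1 − 421/18925·(0.987800+0.943600+0.937800))/(1+421/18925) = 4579/5000 ≈ 0.915800
step 5 [5y] zero: DF = P = 361/400 ≈ 0.902500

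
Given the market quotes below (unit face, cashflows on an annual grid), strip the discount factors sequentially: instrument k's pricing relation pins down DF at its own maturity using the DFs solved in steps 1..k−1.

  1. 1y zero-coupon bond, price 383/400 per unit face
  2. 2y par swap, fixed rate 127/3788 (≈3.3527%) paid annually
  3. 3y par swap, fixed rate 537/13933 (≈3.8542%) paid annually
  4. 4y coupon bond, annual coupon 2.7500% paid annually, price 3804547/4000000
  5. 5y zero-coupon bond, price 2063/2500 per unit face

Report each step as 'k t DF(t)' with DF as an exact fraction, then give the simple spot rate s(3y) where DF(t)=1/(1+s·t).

step 1 [1y] zero: DF = P = 383/400 ≈ 0.957500
step 2 [2y] swap r/1=127/3788: DF=(1 − 127/3788·(0.957500))/(1+127/3788) = 1873/2000 ≈ 0.936500
step 3 [3y] swap r/1=537/13933: DF=(1 − 537/13933·(0.957500+0.936500))/(1+537/13933) = 4463/5000 ≈ 0.892600
step 4 [4y] bond c/1=11/400: DF=(3804547/4000000 − 11/400·(0.957500+0.936500+0.892600))/(1+11/400) = 8511/10000 ≈ 0.851100
step 5 [5y] zero: DF = P = 2063/2500 ≈ 0.825200

1 1 383/400
2 2 1873/2000
3 3 4463/5000
4 4 8511/10000
5 5 2063/2500
s(3y) = (1/(4463/5000) − 1)/(3) = 179/4463 ≈ 4.0108%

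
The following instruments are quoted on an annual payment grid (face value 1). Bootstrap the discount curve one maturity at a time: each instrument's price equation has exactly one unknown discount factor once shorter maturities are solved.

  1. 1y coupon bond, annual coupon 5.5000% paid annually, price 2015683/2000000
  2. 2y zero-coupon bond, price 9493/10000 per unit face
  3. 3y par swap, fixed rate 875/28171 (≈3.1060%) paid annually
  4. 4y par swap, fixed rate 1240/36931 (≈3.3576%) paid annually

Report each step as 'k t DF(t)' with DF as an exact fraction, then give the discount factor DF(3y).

step 1 [1y] bond c/1=11/200: DF=(2015683/2000000 − 11/200·(0))/(1+11/200) = 9553/10000 ≈ 0.955300
step 2 [2y] zero: DF = P = 9493/10000 ≈ 0.949300
step 3 [3y] swap r/1=875/28171: DF=(1 − 875/28171·(0.955300+0.949300))/(1+875/28171) = 73/80 ≈ 0.912500
step 4 [4y] swap r/1=1240/36931: DF=(1 − 1240/36931·(0.955300+0.949300+0.912500))/(1+1240/36931) = 219/250 ≈ 0.876000

1 1 9553/10000
2 2 9493/10000
3 3 73/80
4 4 219/250
DF(3y) = 73/80 ≈ 0.912500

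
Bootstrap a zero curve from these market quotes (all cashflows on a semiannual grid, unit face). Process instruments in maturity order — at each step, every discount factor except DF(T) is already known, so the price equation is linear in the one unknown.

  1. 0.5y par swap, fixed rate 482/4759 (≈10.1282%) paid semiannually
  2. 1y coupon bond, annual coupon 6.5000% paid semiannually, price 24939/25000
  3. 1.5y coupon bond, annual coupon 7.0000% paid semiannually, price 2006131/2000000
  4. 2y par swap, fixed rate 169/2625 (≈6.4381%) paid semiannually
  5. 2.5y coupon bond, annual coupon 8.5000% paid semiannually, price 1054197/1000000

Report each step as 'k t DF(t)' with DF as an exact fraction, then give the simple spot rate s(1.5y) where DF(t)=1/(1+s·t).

step 1 [0.5y] swap r/2=241/4759: DF=(1 − 241/4759·(0))/(1+241/4759) = 4759/5000 ≈ 0.951800
step 2 [1y] bond c/2=13/400: DF=(24939/25000 − 13/400·(0.951800))/(1+13/400) = 4681/5000 ≈ 0.936200
step 3 [1.5y] bond c/2=7/200: DF=(2006131/2000000 − 7/200·(0.951800+0.936200))/(1+7/200) = 9053/10000 ≈ 0.905300
step 4 [2y] swap r/2=169/5250: DF=(1 − 169/5250·(0.951800+0.936200+0.905300))/(1+169/5250) = 8817/10000 ≈ 0.881700
step 5 [2.5y] bond c/2=17/400: DF=(1054197/1000000 − 17/400·(0.951800+0.936200+0.905300+0.881700))/(1+17/400) = 4307/5000 ≈ 0.861400

1 1/2 4759/5000
2 1 4681/5000
3 3/2 9053/10000
4 2 8817/10000
5 5/2 4307/5000
s(1.5y) = (1/(9053/10000) − 1)/(3/2) = 1894/27159 ≈ 6.9737%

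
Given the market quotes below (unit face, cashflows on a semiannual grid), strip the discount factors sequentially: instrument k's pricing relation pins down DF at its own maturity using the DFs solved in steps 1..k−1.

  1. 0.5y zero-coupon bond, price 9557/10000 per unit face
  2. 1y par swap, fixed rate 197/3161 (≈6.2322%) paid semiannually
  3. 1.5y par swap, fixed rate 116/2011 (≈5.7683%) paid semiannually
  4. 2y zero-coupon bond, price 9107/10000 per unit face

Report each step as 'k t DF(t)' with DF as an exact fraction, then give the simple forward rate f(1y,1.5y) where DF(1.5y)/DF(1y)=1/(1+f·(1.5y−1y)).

step 1 [0.5y] zero: DF = P = 9557/10000 ≈ 0.955700
step 2 [1y] swap r/2=197/6322: DF=(1 − 197/6322·(0.955700))/(1+197/6322) = 9409/10000 ≈ 0.940900
step 3 [1.5y] swap r/2=58/2011: DF=(1 − 58/2011·(0.955700+0.940900))/(1+58/2011) = 2297/2500 ≈ 0.918800
step 4 [2y] zero: DF = P = 9107/10000 ≈ 0.910700

1 1/2 9557/10000
2 1 9409/10000
3 3/2 2297/2500
4 2 9107/10000
f(1y,1.5y) = ((9409/10000)/(2297/2500) − 1)/(1/2) = 221/4594 ≈ 4.8106%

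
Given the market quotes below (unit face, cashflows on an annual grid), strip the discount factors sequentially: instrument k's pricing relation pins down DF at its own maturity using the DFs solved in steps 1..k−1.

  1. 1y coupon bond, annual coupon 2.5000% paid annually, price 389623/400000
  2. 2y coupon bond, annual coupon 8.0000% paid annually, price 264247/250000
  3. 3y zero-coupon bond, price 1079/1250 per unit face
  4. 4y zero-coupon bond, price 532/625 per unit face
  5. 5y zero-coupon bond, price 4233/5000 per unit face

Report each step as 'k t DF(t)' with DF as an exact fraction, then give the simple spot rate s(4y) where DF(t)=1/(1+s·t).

step 1 [1y] bond c/1=1/40: DF=(389623/400000 − 1/40·(0))/(1+1/40) = 9503/10000 ≈ 0.950300
step 2 [2y] bond c/1=2/25: DF=(264247/250000 − 2/25·(0.950300))/(1+2/25) = 9083/10000 ≈ 0.908300
step 3 [3y] zero: DF = P = 1079/1250 ≈ 0.863200
step 4 [4y] zero: DF = P = 532/625 ≈ 0.851200
step 5 [5y] zero: DF = P = 4233/5000 ≈ 0.846600

1 1 9503/10000
2 2 9083/10000
3 3 1079/1250
4 4 532/625
5 5 4233/5000
s(4y) = (1/(532/625) − 1)/(4) = 93/2128 ≈ 4.3703%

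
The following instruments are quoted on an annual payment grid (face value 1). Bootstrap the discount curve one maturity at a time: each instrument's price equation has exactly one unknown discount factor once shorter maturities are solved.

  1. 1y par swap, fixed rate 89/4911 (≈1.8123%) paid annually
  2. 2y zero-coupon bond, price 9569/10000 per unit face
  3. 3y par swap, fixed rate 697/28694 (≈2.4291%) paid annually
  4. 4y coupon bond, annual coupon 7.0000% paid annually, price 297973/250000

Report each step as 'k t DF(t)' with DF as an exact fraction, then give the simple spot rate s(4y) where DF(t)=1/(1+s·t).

step 1 [1y] swap r/1=89/4911: DF=(1 − 89/4911·(0))/(1+89/4911) = 4911/5000 ≈ 0.982200
step 2 [2y] zero: DF = P = 9569/10000 ≈ 0.956900
step 3 [3y] swap r/1=697/28694: DF=(1 − 697/28694·(0.982200+0.956900))/(1+697/28694) = 9303/10000 ≈ 0.930300
step 4 [4y] bond c/1=7/100: DF=(297973/250000 − 7/100·(0.982200+0.956900+0.930300))/(1+7/100) = 4631/5000 ≈ 0.926200

1 1 4911/5000
2 2 9569/10000
3 3 9303/10000
4 4 4631/5000
s(4y) = (1/(4631/5000) − 1)/(4) = 369/18524 ≈ 1.9920%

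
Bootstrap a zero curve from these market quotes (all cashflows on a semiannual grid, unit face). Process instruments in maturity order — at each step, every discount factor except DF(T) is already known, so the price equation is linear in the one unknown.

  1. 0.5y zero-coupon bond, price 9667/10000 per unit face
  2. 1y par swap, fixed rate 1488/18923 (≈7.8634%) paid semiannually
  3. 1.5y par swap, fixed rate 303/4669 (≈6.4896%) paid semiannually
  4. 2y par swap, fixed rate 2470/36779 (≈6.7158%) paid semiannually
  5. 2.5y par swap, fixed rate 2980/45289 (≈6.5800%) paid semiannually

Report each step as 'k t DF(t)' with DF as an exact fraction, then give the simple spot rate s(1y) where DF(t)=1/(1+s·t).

step 1 [0.5y] zero: DF = P = 9667/10000 ≈ 0.966700
step 2 [1y] swap r/2=744/18923: DF=(1 − 744/18923·(0.966700))/(1+744/18923) = 1157/1250 ≈ 0.925600
step 3 [1.5y] swap r/2=303/9338: DF=(1 − 303/9338·(0.966700+0.925600))/(1+303/9338) = 9091/10000 ≈ 0.909100
step 4 [2y] swap r/2=1235/36779: DF=(1 − 1235/36779·(0.966700+0.925600+0.909100))/(1+1235/36779) = 1753/2000 ≈ 0.876500
step 5 [2.5y] swap r/2=1490/45289: DF=(1 − 1490/45289·(0.966700+0.925600+0.909100+0.876500))/(1+1490/45289) = 851/1000 ≈ 0.851000

1 1/2 9667/10000
2 1 1157/1250
3 3/2 9091/10000
4 2 1753/2000
5 5/2 851/1000
s(1y) = (1/(1157/1250) − 1)/(1) = 93/1157 ≈ 8.0380%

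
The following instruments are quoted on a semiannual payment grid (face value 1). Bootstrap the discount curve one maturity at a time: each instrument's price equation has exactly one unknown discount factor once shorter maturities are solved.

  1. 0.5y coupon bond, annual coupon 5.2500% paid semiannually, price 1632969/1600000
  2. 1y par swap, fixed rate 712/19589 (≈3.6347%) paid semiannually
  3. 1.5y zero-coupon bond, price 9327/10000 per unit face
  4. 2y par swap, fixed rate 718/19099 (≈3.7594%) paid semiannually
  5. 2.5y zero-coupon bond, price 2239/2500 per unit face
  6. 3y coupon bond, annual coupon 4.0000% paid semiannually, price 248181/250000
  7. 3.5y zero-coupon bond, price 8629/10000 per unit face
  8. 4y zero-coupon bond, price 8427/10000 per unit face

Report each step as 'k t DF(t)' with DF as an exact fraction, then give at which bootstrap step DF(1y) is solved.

step 1 [0.5y] bond c/2=21/800: DF=(1632969/1600000 − 21/800·(0))/(1+21/800) = 1989/2000 ≈ 0.994500
step 2 [1y] swap r/2=356/19589: DF=(1 − 356/19589·(0.994500))/(1+356/19589) = 2411/2500 ≈ 0.964400
step 3 [1.5y] zero: DF = P = 9327/10000 ≈ 0.932700
step 4 [2y] swap r/2=359/19099: DF=(1 − 359/19099·(0.994500+0.964400+0.932700))/(1+359/19099) = 4641/5000 ≈ 0.928200
step 5 [2.5y] zero: DF = P = 2239/2500 ≈ 0.895600
step 6 [3y] bond c/2=1/50: DF=(248181/250000 − 1/50·(0.994500+0.964400+0.932700+0.928200+0.895600))/(1+1/50) = 1101/1250 ≈ 0.880800
step 7 [3.5y] zero: DF = P = 8629/10000 ≈ 0.862900
step 8 [4y] zero: DF = P = 8427/10000 ≈ 0.842700

1 1/2 1989/2000
2 1 2411/2500
3 3/2 9327/10000
4 2 4641/5000
5 5/2 2239/2500
6 3 1101/1250
7 7/2 8629/10000
8 4 8427/10000
DF(1y) is solved at step 2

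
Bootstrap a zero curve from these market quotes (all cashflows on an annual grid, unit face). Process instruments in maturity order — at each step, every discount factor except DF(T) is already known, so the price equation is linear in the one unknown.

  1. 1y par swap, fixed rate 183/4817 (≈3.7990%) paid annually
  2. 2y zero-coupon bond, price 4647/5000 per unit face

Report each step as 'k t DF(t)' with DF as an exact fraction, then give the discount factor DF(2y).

step 1 [1y] swap r/1=183/4817: DF=(1 − 183/4817·(0))/(1+183/4817) = 4817/5000 ≈ 0.963400
step 2 [2y] zero: DF = P = 4647/5000 ≈ 0.929400

1 1 4817/5000
2 2 4647/5000
DF(2y) = 4647/5000 ≈ 0.929400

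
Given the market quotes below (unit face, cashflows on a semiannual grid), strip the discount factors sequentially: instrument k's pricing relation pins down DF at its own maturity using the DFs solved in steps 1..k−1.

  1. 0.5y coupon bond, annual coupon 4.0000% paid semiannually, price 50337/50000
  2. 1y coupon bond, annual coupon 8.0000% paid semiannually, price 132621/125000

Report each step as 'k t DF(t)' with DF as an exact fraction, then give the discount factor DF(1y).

1 1/2 987/1000
2 1 4911/5000
DF(1y) = 4911/5000 ≈ 0.982200

step 1 [0.5y] bond c/2=1/50: DF=(50337/50000 − 1/50·(0))/(1+1/50) = 987/1000 ≈ 0.987000
step 2 [1y] bond c/2=1/25: DF=(132621/125000 − 1/25·(0.987000))/(1+1/25) = 4911/5000 ≈ 0.982200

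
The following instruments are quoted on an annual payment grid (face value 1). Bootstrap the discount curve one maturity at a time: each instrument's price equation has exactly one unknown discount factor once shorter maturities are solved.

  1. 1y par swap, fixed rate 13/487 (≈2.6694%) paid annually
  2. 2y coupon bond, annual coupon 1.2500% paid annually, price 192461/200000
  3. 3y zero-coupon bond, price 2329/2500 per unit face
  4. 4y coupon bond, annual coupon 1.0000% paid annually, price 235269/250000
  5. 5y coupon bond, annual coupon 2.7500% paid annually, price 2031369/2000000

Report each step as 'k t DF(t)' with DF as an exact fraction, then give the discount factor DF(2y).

1 1 487/500
2 2 1173/1250
3 3 2329/2500
4 4 2259/2500
5 5 4441/5000
DF(2y) = 1173/1250 ≈ 0.938400

step 1 [1y] swap r/1=13/487: DF=(1 − 13/487·(0))/(1+13/487) = 487/500 ≈ 0.974000
step 2 [2y] bond c/1=1/80: DF=(192461/200000 − 1/80·(0.974000))/(1+1/80) = 1173/1250 ≈ 0.938400
step 3 [3y] zero: DF = P = 2329/2500 ≈ 0.931600
step 4 [4y] bond c/1=1/100: DF=(235269/250000 − 1/100·(0.974000+0.938400+0.931600))/(1+1/100) = 2259/2500 ≈ 0.903600
step 5 [5y] bond c/1=11/400: DF=(2031369/2000000 − 11/400·(0.974000+0.938400+0.931600+0.903600))/(1+11/400) = 4441/5000 ≈ 0.888200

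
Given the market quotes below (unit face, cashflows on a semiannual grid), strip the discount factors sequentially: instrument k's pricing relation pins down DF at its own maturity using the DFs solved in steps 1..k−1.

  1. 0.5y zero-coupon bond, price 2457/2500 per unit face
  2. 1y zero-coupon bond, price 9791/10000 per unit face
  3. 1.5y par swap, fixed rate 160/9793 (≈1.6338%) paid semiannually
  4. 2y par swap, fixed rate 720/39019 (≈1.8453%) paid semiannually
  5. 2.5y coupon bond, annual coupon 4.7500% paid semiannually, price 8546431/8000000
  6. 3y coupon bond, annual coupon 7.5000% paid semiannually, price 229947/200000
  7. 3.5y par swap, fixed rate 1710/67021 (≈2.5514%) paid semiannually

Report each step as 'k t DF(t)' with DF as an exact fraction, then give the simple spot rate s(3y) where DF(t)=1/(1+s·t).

1 1/2 2457/2500
2 1 9791/10000
3 3/2 122/125
4 2 241/250
5 5/2 953/1000
6 3 9327/10000
7 7/2 1829/2000
s(3y) = (1/(9327/10000) − 1)/(3) = 673/27981 ≈ 2.4052%

step 1 [0.5y] zero: DF = P = 2457/2500 ≈ 0.982800
step 2 [1y] zero: DF = P = 9791/10000 ≈ 0.979100
step 3 [1.5y] swap r/2=80/9793: DF=(1 − 80/9793·(0.982800+0.979100))/(1+80/9793) = 122/125 ≈ 0.976000
step 4 [2y] swap r/2=360/39019: DF=(1 − 360/39019·(0.982800+0.979100+0.976000))/(1+360/39019) = 241/250 ≈ 0.964000
step 5 [2.5y] bond c/2=19/800: DF=(8546431/8000000 − 19/800·(0.982800+0.979100+0.976000+0.964000))/(1+19/800) = 953/1000 ≈ 0.953000
step 6 [3y] bond c/2=3/80: DF=(229947/200000 − 3/80·(0.982800+0.979100+0.976000+0.964000+0.953000))/(1+3/80) = 9327/10000 ≈ 0.932700
step 7 [3.5y] swap r/2=855/67021: DF=(1 − 855/67021·(0.982800+0.979100+0.976000+0.964000+0.953000+0.932700))/(1+855/67021) = 1829/2000 ≈ 0.914500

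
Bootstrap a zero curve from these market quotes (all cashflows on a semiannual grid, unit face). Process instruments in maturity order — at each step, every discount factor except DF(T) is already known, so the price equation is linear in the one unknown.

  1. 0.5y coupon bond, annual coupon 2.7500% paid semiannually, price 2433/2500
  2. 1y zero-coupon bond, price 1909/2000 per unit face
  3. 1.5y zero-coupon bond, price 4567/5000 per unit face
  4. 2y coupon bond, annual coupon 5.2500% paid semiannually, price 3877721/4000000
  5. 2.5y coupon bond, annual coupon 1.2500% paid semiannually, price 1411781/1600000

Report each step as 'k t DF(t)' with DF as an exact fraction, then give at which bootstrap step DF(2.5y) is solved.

1 1/2 24/25
2 1 1909/2000
3 3/2 4567/5000
4 2 8723/10000
5 5/2 8539/10000
DF(2.5y) is solved at step 5

step 1 [0.5y] bond c/2=11/800: DF=(2433/2500 − 11/800·(0))/(1+11/800) = 24/25 ≈ 0.960000
step 2 [1y] zero: DF = P = 1909/2000 ≈ 0.954500
step 3 [1.5y] zero: DF = P = 4567/5000 ≈ 0.913400
step 4 [2y] bond c/2=21/800: DF=(3877721/4000000 − 21/800·(0.960000+0.954500+0.913400))/(1+21/800) = 8723/10000 ≈ 0.872300
step 5 [2.5y] bond c/2=1/160: DF=(1411781/1600000 − 1/160·(0.960000+0.954500+0.913400+0.872300))/(1+1/160) = 8539/10000 ≈ 0.853900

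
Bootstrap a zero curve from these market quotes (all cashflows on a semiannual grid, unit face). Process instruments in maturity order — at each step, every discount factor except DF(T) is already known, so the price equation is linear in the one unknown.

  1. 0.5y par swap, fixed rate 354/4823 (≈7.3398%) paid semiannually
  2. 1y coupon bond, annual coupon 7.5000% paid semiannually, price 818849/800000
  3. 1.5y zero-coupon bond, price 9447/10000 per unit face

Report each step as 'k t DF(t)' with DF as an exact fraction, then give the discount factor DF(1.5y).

step 1 [0.5y] swap r/2=177/4823: DF=(1 − 177/4823·(0))/(1+177/4823) = 4823/5000 ≈ 0.964600
step 2 [1y] bond c/2=3/80: DF=(818849/800000 − 3/80·(0.964600))/(1+3/80) = 9517/10000 ≈ 0.951700
step 3 [1.5y] zero: DF = P = 9447/10000 ≈ 0.944700

1 1/2 4823/5000
2 1 9517/10000
3 3/2 9447/10000
DF(1.5y) = 9447/10000 ≈ 0.944700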